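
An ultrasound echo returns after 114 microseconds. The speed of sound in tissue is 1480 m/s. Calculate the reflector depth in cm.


depth = c * t / 2
t = 114 us = 1.1400e-04 s
depth = 1480 * 1.1400e-04 / 2
depth = 0.08436 m = 8.436 cm


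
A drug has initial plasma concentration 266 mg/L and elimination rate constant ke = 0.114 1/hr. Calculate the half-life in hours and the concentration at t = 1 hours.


t_half = ln(2) / ke = 0.693147 / 0.114 = 6.08 hr
C(t) = C0 * exp(-ke*t) = 266 * exp(-0.114*1)
C(1) = 237.3 mg/L


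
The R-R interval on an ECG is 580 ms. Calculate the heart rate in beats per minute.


HR = 60 / RR_interval(s)
RR = 580 ms = 0.58 s
HR = 60 / 0.58 = 103.4 bpm


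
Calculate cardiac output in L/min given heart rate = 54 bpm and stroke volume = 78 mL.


CO = HR * SV
CO = 54 * 78 / 1000
CO = 4.212 L/min


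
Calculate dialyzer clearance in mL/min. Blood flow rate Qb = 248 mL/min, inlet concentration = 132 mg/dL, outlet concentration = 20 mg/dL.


K = Qb * (Cb_in - Cb_out) / Cb_in
K = 248 * (132 - 20) / 132
K = 210.4 mL/min


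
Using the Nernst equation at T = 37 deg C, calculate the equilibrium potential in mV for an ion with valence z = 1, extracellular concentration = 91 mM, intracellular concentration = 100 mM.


E = (RT/(zF)) * ln(C_out/C_in)
T = 37 + 273.15 = 310.15 K
E = (8.314 * 310.15 / (1 * 96485)) * ln(91/100)
E = -2.52 mV


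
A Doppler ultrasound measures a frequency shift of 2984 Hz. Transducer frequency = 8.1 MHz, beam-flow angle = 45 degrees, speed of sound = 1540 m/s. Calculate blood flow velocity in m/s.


v = fd * c / (2 * f0 * cos(theta))
v = 2984 * 1540 / (2 * 8.1000e+06 * cos(45))
v = 0.4012 m/s


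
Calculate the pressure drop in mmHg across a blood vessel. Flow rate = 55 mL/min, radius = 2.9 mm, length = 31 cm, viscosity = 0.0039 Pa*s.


dP = 8*mu*L*Q / (pi*r^4)
Q = 55 mL/min = 9.16667e-07 m^3/s
dP = 39.9012 Pa = 39.9012 / 133.322 mmHg = 0.2993 mmHg


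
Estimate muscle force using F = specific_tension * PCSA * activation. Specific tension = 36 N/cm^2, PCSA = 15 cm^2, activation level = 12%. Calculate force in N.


F = sigma * PCSA * activation
F = 36 * 15 * 0.12
F = 64.8 N


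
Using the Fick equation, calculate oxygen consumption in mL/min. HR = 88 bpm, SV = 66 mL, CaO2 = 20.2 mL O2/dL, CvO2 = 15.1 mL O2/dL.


CO = HR*SV = 88*66/1000 = 5.808 L/min
a-v O2 diff = 20.2 - 15.1 = 5.1 mL/dL
VO2 = CO * (CaO2-CvO2) * 10 dL/L
VO2 = 5.808 * 5.1 * 10
VO2 = 296.2 mL/min


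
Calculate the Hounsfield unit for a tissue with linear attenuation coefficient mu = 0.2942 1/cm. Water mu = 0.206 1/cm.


HU = ((mu_tissue - mu_water) / mu_water) * 1000
HU = ((0.2942 - 0.206) / 0.206) * 1000
HU = 428.2


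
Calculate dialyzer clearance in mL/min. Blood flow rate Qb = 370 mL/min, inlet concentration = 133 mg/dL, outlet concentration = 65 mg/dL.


K = Qb * (Cb_in - Cb_out) / Cb_in
K = 370 * (133 - 65) / 133
K = 189.2 mL/min


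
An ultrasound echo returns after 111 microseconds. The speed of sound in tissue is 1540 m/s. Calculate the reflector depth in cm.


depth = c * t / 2
t = 111 us = 1.1100e-04 s
depth = 1540 * 1.1100e-04 / 2
depth = 0.08547 m = 8.547 cm


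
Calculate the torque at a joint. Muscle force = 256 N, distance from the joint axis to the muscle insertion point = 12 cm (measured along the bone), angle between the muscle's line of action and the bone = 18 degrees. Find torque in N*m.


Torque = F * d * sin(theta)   (moment arm = d*sin(theta))
d = 12 cm = 0.12 m
Torque = 256 * 0.12 * sin(18)
Torque = 9.493 N*m


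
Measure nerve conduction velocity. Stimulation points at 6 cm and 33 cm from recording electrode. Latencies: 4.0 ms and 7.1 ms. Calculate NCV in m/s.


Distance = (33 - 6) / 100 = 0.27 m
dt = (7.1 - 4.0) / 1000 = 0.0031 s
NCV = dist / dt = 87.1 m/s


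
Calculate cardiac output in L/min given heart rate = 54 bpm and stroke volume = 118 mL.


CO = HR * SV
CO = 54 * 118 / 1000
CO = 6.372 L/min


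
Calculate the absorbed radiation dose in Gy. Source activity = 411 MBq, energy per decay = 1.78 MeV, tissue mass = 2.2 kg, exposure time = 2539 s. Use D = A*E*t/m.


A = 411 MBq = 4.1100e+08 Bq
E = 1.78 MeV = 2.85156e-13 J
D = A*E*t/m = 4.1100e+08*2.85156e-13*2539/2.2
D = 0.1353 Gy


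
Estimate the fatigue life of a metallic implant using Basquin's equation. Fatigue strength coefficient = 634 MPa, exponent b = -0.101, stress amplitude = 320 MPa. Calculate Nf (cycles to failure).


sigma_a = sigma_f' * (2Nf)^b
2Nf = (sigma_a/sigma_f')^(1/b)
2Nf = (320/634)^(1/-0.101)
2Nf = 870.94928
Nf = 435.5


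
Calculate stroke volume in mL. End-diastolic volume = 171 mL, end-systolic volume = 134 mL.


SV = EDV - ESV
SV = 171 - 134
SV = 37 mL


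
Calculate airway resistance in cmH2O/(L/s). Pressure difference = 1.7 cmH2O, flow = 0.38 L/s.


R = dP / flow
R = 1.7 / 0.38
R = 4.474 cmH2O/(L/s)


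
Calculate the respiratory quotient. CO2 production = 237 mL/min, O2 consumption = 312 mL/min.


RQ = VCO2 / VO2
RQ = 237 / 312
RQ = 0.7596


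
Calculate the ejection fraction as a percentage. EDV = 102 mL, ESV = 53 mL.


SV = EDV - ESV = 102 - 53 = 49 mL
EF = SV/EDV * 100 = 49/102 * 100
EF = 48.04%


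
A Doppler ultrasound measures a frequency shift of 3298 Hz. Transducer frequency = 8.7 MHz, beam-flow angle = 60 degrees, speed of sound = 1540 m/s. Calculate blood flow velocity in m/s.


v = fd * c / (2 * f0 * cos(theta))
v = 3298 * 1540 / (2 * 8.7000e+06 * cos(60))
v = 0.5838 m/s


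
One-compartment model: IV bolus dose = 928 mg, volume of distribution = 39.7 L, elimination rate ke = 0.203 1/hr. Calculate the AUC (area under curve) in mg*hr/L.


C0 = Dose/Vd = 928/39.7 = 23.3753 mg/L
AUC = C0/ke = 23.3753/0.203
AUC = 115.1 mg*hr/L


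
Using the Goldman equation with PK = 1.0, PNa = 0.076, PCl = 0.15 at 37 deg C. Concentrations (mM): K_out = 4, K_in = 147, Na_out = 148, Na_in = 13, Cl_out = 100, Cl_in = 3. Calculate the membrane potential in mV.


Vm = (RT/F)*ln((PK*Ko + PNa*Nao + PCl*Cli)/(PK*Ki + PNa*Nai + PCl*Clo))
Numer = 15.698, Denom = 162.988
Vm = -62.54 mV


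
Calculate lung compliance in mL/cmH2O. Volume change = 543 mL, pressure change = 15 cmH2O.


C = dV / dP
C = 543 / 15
C = 36.2 mL/cmH2O


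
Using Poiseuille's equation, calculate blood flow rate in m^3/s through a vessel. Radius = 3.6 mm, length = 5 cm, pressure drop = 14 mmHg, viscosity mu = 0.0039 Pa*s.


Q = pi*r^4*dP / (8*mu*L)
r = 0.0036 m, L = 0.05 m
dP = 14 mmHg = 1866.508 Pa
Q = 6.3134e-04 m^3/s


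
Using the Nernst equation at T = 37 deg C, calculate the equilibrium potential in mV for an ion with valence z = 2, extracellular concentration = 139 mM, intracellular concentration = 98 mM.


E = (RT/(zF)) * ln(C_out/C_in)
T = 37 + 273.15 = 310.15 K
E = (8.314 * 310.15 / (2 * 96485)) * ln(139/98)
E = 4.67 mV


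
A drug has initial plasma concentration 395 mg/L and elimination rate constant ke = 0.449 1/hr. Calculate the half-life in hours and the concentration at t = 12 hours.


t_half = ln(2) / ke = 0.693147 / 0.449 = 1.544 hr
C(t) = C0 * exp(-ke*t) = 395 * exp(-0.449*12)
C(12) = 1.806 mg/L


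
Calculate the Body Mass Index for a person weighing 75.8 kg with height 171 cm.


BMI = weight / height^2
height = 171 cm = 1.71 m
BMI = 75.8 / 1.71^2
BMI = 25.92 kg/m^2


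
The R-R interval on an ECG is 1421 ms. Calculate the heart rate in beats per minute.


HR = 60 / RR_interval(s)
RR = 1421 ms = 1.421 s
HR = 60 / 1.421 = 42.22 bpm


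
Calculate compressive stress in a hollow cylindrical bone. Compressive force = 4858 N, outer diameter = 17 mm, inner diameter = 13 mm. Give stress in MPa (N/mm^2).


A = pi*(r_o^2 - r_i^2)
r_o = 8.5 mm, r_i = 6.5 mm
A = 94.2478 mm^2
sigma = F/A = 4858 / 94.2478
sigma = 51.54 MPa


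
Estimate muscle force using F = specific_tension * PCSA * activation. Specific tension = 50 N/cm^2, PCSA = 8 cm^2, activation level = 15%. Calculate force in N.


F = sigma * PCSA * activation
F = 50 * 8 * 0.15
F = 60 N


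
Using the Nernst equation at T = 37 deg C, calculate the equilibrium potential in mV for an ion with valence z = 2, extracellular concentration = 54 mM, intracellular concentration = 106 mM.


E = (RT/(zF)) * ln(C_out/C_in)
T = 37 + 273.15 = 310.15 K
E = (8.314 * 310.15 / (2 * 96485)) * ln(54/106)
E = -9.012 mV


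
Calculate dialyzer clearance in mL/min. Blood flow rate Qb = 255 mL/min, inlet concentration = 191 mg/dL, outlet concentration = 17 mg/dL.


K = Qb * (Cb_in - Cb_out) / Cb_in
K = 255 * (191 - 17) / 191
K = 232.3 mL/min


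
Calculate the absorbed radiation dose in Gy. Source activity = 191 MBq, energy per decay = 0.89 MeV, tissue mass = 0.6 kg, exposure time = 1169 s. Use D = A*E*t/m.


A = 191 MBq = 1.9100e+08 Bq
E = 0.89 MeV = 1.42578e-13 J
D = A*E*t/m = 1.9100e+08*1.42578e-13*1169/0.6
D = 0.05306 Gy


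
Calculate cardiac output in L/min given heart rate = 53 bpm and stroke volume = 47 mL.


CO = HR * SV
CO = 53 * 47 / 1000
CO = 2.491 L/min


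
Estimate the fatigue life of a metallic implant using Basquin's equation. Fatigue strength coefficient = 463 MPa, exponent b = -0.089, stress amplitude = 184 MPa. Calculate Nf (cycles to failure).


sigma_a = sigma_f' * (2Nf)^b
2Nf = (sigma_a/sigma_f')^(1/b)
2Nf = (184/463)^(1/-0.089)
2Nf = 31838.819
Nf = 1.592e+04


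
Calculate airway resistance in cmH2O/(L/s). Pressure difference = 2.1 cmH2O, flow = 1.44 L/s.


R = dP / flow
R = 2.1 / 1.44
R = 1.458 cmH2O/(L/s)


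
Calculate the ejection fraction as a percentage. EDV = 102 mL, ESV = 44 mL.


SV = EDV - ESV = 102 - 44 = 58 mL
EF = SV/EDV * 100 = 58/102 * 100
EF = 56.86%


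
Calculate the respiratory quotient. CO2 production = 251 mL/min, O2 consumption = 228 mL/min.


RQ = VCO2 / VO2
RQ = 251 / 228
RQ = 1.101


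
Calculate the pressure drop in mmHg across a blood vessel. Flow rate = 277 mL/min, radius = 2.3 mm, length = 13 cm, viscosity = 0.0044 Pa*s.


dP = 8*mu*L*Q / (pi*r^4)
Q = 277 mL/min = 4.61667e-06 m^3/s
dP = 240.3 Pa = 240.3 / 133.322 mmHg = 1.802 mmHg


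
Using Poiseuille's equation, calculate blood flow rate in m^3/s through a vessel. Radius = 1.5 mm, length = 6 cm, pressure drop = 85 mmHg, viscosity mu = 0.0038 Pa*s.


Q = pi*r^4*dP / (8*mu*L)
r = 0.0015 m, L = 0.06 m
dP = 85 mmHg = 11332.37 Pa
Q = 9.8812e-05 m^3/s


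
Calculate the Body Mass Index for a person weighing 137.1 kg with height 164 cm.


BMI = weight / height^2
height = 164 cm = 1.64 m
BMI = 137.1 / 1.64^2
BMI = 50.97 kg/m^2


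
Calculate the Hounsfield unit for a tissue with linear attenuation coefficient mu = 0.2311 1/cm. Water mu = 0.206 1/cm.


HU = ((mu_tissue - mu_water) / mu_water) * 1000
HU = ((0.2311 - 0.206) / 0.206) * 1000
HU = 121.8


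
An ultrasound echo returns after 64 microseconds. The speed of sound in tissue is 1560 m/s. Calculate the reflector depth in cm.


depth = c * t / 2
t = 64 us = 6.4000e-05 s
depth = 1560 * 6.4000e-05 / 2
depth = 0.04992 m = 4.992 cm


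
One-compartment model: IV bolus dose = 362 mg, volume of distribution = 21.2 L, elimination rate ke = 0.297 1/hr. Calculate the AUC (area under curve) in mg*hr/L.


C0 = Dose/Vd = 362/21.2 = 17.0755 mg/L
AUC = C0/ke = 17.0755/0.297
AUC = 57.49 mg*hr/L


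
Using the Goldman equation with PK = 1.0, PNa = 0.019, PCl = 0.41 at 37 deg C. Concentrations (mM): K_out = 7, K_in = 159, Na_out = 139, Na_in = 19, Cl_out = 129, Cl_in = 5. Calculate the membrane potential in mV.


Vm = (RT/F)*ln((PK*Ko + PNa*Nao + PCl*Cli)/(PK*Ki + PNa*Nai + PCl*Clo))
Numer = 11.691, Denom = 212.251
Vm = -77.48 mV


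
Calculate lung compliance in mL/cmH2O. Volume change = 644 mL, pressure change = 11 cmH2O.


C = dV / dP
C = 644 / 11
C = 58.55 mL/cmH2O


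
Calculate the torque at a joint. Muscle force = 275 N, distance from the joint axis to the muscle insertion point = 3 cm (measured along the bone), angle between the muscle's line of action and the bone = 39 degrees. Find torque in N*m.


Torque = F * d * sin(theta)   (moment arm = d*sin(theta))
d = 3 cm = 0.03 m
Torque = 275 * 0.03 * sin(39)
Torque = 5.192 N*m


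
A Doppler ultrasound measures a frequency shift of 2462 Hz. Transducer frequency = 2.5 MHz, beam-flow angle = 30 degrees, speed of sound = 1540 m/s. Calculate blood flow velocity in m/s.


v = fd * c / (2 * f0 * cos(theta))
v = 2462 * 1540 / (2 * 2.5000e+06 * cos(30))
v = 0.8756 m/s


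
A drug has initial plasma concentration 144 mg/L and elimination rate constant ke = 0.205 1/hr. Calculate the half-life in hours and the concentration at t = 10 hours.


t_half = ln(2) / ke = 0.693147 / 0.205 = 3.381 hr
C(t) = C0 * exp(-ke*t) = 144 * exp(-0.205*10)
C(10) = 18.54 mg/L


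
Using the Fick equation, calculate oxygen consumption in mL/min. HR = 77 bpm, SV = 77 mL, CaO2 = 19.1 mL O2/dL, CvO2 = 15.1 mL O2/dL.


CO = HR*SV = 77*77/1000 = 5.929 L/min
a-v O2 diff = 19.1 - 15.1 = 4 mL/dL
VO2 = CO * (CaO2-CvO2) * 10 dL/L
VO2 = 5.929 * 4 * 10
VO2 = 237.2 mL/min


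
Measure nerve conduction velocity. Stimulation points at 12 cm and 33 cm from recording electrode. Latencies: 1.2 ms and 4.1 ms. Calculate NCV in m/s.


Distance = (33 - 12) / 100 = 0.21 m
dt = (4.1 - 1.2) / 1000 = 0.0029 s
NCV = dist / dt = 72.41 m/s


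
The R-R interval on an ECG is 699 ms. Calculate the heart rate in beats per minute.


HR = 60 / RR_interval(s)
RR = 699 ms = 0.699 s
HR = 60 / 0.699 = 85.84 bpm


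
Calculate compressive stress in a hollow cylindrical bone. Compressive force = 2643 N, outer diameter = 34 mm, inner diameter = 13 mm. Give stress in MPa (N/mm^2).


A = pi*(r_o^2 - r_i^2)
r_o = 17 mm, r_i = 6.5 mm
A = 775.188 mm^2
sigma = F/A = 2643 / 775.188
sigma = 3.409 MPa


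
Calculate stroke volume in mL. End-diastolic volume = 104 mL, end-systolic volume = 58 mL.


SV = EDV - ESV
SV = 104 - 58
SV = 46 mL


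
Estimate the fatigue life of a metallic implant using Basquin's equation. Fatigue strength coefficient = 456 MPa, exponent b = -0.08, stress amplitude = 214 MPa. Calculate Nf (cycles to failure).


sigma_a = sigma_f' * (2Nf)^b
2Nf = (sigma_a/sigma_f')^(1/b)
2Nf = (214/456)^(1/-0.08)
2Nf = 12790.525
Nf = 6395


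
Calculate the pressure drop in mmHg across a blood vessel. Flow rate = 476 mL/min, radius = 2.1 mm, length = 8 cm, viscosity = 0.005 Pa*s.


dP = 8*mu*L*Q / (pi*r^4)
Q = 476 mL/min = 7.93333e-06 m^3/s
dP = 415.507 Pa = 415.507 / 133.322 mmHg = 3.117 mmHg


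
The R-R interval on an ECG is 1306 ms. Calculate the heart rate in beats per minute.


HR = 60 / RR_interval(s)
RR = 1306 ms = 1.306 s
HR = 60 / 1.306 = 45.94 bpm


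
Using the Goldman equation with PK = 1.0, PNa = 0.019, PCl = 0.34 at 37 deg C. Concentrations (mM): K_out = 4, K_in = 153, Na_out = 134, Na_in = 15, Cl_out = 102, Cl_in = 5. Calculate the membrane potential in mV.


Vm = (RT/F)*ln((PK*Ko + PNa*Nao + PCl*Cli)/(PK*Ki + PNa*Nai + PCl*Clo))
Numer = 8.246, Denom = 187.965
Vm = -83.56 mV


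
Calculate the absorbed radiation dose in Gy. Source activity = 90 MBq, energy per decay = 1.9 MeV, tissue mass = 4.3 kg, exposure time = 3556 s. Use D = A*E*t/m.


A = 90 MBq = 9.0000e+07 Bq
E = 1.9 MeV = 3.0438e-13 J
D = A*E*t/m = 9.0000e+07*3.0438e-13*3556/4.3
D = 0.02265 Gy


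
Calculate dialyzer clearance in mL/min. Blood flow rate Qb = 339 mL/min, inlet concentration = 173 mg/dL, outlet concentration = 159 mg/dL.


K = Qb * (Cb_in - Cb_out) / Cb_in
K = 339 * (173 - 159) / 173
K = 27.43 mL/min


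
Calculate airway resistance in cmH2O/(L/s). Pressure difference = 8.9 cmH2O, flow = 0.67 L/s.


R = dP / flow
R = 8.9 / 0.67
R = 13.28 cmH2O/(L/s)


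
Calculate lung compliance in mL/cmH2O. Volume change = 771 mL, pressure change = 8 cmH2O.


C = dV / dP
C = 771 / 8
C = 96.38 mL/cmH2O


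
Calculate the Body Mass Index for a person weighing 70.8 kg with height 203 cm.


BMI = weight / height^2
height = 203 cm = 2.03 m
BMI = 70.8 / 2.03^2
BMI = 17.18 kg/m^2


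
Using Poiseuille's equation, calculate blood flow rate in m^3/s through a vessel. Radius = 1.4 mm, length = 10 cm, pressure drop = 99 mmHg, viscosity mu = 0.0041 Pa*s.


Q = pi*r^4*dP / (8*mu*L)
r = 0.0014 m, L = 0.1 m
dP = 99 mmHg = 13198.878 Pa
Q = 4.8565e-05 m^3/s


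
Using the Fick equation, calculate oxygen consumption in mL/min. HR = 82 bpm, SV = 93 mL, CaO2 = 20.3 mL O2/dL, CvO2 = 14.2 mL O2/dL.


CO = HR*SV = 82*93/1000 = 7.626 L/min
a-v O2 diff = 20.3 - 14.2 = 6.1 mL/dL
VO2 = CO * (CaO2-CvO2) * 10 dL/L
VO2 = 7.626 * 6.1 * 10
VO2 = 465.2 mL/min


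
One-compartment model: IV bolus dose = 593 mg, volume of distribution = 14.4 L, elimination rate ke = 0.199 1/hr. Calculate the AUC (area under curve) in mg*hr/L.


C0 = Dose/Vd = 593/14.4 = 41.1806 mg/L
AUC = C0/ke = 41.1806/0.199
AUC = 206.9 mg*hr/L


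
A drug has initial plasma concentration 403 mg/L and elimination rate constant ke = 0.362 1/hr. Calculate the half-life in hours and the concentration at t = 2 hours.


t_half = ln(2) / ke = 0.693147 / 0.362 = 1.915 hr
C(t) = C0 * exp(-ke*t) = 403 * exp(-0.362*2)
C(2) = 195.4 mg/L


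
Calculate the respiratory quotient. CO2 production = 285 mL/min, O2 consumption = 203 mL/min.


RQ = VCO2 / VO2
RQ = 285 / 203
RQ = 1.404


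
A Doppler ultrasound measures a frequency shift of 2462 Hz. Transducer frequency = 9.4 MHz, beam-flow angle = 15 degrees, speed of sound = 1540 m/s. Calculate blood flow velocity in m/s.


v = fd * c / (2 * f0 * cos(theta))
v = 2462 * 1540 / (2 * 9.4000e+06 * cos(15))
v = 0.2088 m/s


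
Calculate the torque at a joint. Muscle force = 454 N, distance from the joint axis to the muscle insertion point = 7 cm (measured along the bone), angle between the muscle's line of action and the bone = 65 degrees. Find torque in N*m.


Torque = F * d * sin(theta)   (moment arm = d*sin(theta))
d = 7 cm = 0.07 m
Torque = 454 * 0.07 * sin(65)
Torque = 28.8 N*m


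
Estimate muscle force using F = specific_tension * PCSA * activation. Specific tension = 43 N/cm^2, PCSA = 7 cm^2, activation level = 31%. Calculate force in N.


F = sigma * PCSA * activation
F = 43 * 7 * 0.31
F = 93.31 N


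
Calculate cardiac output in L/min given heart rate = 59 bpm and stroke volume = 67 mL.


CO = HR * SV
CO = 59 * 67 / 1000
CO = 3.953 L/min


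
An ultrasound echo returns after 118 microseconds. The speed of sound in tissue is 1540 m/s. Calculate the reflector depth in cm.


depth = c * t / 2
t = 118 us = 1.1800e-04 s
depth = 1540 * 1.1800e-04 / 2
depth = 0.09086 m = 9.086 cm


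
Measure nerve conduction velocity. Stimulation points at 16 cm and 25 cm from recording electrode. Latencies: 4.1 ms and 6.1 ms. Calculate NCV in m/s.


Distance = (25 - 16) / 100 = 0.09 m
dt = (6.1 - 4.1) / 1000 = 0.002 s
NCV = dist / dt = 45 m/s


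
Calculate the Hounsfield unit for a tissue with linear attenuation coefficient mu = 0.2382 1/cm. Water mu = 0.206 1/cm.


HU = ((mu_tissue - mu_water) / mu_water) * 1000
HU = ((0.2382 - 0.206) / 0.206) * 1000
HU = 156.3


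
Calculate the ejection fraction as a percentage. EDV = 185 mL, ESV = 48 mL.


SV = EDV - ESV = 185 - 48 = 137 mL
EF = SV/EDV * 100 = 137/185 * 100
EF = 74.05%


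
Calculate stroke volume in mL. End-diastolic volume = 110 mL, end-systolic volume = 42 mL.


SV = EDV - ESV
SV = 110 - 42
SV = 68 mL


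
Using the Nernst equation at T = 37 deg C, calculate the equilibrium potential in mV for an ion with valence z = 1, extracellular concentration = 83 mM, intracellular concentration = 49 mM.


E = (RT/(zF)) * ln(C_out/C_in)
T = 37 + 273.15 = 310.15 K
E = (8.314 * 310.15 / (1 * 96485)) * ln(83/49)
E = 14.08 mV


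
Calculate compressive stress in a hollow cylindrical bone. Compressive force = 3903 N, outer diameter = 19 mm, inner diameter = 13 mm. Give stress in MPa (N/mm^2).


A = pi*(r_o^2 - r_i^2)
r_o = 9.5 mm, r_i = 6.5 mm
A = 150.796 mm^2
sigma = F/A = 3903 / 150.796
sigma = 25.88 MPa


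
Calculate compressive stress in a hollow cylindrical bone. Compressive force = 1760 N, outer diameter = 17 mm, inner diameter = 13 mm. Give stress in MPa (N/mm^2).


A = pi*(r_o^2 - r_i^2)
r_o = 8.5 mm, r_i = 6.5 mm
A = 94.2478 mm^2
sigma = F/A = 1760 / 94.2478
sigma = 18.67 MPa


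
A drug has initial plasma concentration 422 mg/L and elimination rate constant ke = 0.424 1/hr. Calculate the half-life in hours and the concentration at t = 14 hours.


t_half = ln(2) / ke = 0.693147 / 0.424 = 1.635 hr
C(t) = C0 * exp(-ke*t) = 422 * exp(-0.424*14)
C(14) = 1.115 mg/L


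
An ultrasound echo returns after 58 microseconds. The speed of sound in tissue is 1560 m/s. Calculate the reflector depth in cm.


depth = c * t / 2
t = 58 us = 5.8000e-05 s
depth = 1560 * 5.8000e-05 / 2
depth = 0.04524 m = 4.524 cm


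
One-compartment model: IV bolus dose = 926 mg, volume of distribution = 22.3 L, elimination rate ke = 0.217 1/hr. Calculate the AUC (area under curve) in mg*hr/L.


C0 = Dose/Vd = 926/22.3 = 41.5247 mg/L
AUC = C0/ke = 41.5247/0.217
AUC = 191.4 mg*hr/L


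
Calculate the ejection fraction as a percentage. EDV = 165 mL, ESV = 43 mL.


SV = EDV - ESV = 165 - 43 = 122 mL
EF = SV/EDV * 100 = 122/165 * 100
EF = 73.94%


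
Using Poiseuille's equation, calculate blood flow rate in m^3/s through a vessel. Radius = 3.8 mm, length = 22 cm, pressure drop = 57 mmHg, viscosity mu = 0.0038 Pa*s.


Q = pi*r^4*dP / (8*mu*L)
r = 0.0038 m, L = 0.22 m
dP = 57 mmHg = 7599.354 Pa
Q = 7.4433e-04 m^3/s


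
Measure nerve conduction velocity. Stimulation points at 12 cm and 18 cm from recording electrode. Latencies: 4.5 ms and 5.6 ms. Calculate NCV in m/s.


Distance = (18 - 12) / 100 = 0.06 m
dt = (5.6 - 4.5) / 1000 = 0.0011 s
NCV = dist / dt = 54.55 m/s


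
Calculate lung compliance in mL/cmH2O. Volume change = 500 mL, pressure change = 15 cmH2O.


C = dV / dP
C = 500 / 15
C = 33.33 mL/cmH2O


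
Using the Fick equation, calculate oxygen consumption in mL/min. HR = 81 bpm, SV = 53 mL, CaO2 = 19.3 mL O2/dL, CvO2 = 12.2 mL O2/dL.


CO = HR*SV = 81*53/1000 = 4.293 L/min
a-v O2 diff = 19.3 - 12.2 = 7.1 mL/dL
VO2 = CO * (CaO2-CvO2) * 10 dL/L
VO2 = 4.293 * 7.1 * 10
VO2 = 304.8 mL/min


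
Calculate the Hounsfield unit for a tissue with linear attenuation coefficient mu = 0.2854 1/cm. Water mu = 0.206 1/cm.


HU = ((mu_tissue - mu_water) / mu_water) * 1000
HU = ((0.2854 - 0.206) / 0.206) * 1000
HU = 385.4


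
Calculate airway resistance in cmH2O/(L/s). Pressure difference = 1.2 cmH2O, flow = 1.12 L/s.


R = dP / flow
R = 1.2 / 1.12
R = 1.071 cmH2O/(L/s)


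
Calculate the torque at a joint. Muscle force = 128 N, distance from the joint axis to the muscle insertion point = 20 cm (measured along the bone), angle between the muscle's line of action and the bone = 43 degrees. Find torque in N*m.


Torque = F * d * sin(theta)   (moment arm = d*sin(theta))
d = 20 cm = 0.2 m
Torque = 128 * 0.2 * sin(43)
Torque = 17.46 N*m


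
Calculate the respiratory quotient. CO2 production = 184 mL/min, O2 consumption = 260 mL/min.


RQ = VCO2 / VO2
RQ = 184 / 260
RQ = 0.7077


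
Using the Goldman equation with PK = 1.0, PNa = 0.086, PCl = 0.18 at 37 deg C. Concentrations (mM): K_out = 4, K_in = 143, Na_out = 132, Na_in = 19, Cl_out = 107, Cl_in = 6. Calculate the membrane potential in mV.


Vm = (RT/F)*ln((PK*Ko + PNa*Nao + PCl*Cli)/(PK*Ki + PNa*Nai + PCl*Clo))
Numer = 16.432, Denom = 163.894
Vm = -61.47 mV


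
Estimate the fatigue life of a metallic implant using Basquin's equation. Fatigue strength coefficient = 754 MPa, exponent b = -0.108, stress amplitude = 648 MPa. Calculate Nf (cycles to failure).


sigma_a = sigma_f' * (2Nf)^b
2Nf = (sigma_a/sigma_f')^(1/b)
2Nf = (648/754)^(1/-0.108)
2Nf = 4.066543
Nf = 2.033


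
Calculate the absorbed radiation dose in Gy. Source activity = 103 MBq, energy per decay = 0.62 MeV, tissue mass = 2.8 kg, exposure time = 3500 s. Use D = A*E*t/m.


A = 103 MBq = 1.0300e+08 Bq
E = 0.62 MeV = 9.9324e-14 J
D = A*E*t/m = 1.0300e+08*9.9324e-14*3500/2.8
D = 0.01279 Gy


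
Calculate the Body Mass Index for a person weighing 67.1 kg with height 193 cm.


BMI = weight / height^2
height = 193 cm = 1.93 m
BMI = 67.1 / 1.93^2
BMI = 18.01 kg/m^2


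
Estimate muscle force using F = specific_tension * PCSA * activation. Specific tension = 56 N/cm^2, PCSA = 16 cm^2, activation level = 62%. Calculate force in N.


F = sigma * PCSA * activation
F = 56 * 16 * 0.62
F = 555.5 N


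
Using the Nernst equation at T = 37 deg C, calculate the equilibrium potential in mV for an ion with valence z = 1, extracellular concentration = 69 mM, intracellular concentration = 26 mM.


E = (RT/(zF)) * ln(C_out/C_in)
T = 37 + 273.15 = 310.15 K
E = (8.314 * 310.15 / (1 * 96485)) * ln(69/26)
E = 26.08 mV


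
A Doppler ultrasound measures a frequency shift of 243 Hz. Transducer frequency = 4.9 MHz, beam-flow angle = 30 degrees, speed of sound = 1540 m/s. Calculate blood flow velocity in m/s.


v = fd * c / (2 * f0 * cos(theta))
v = 243 * 1540 / (2 * 4.9000e+06 * cos(30))
v = 0.04409 m/s


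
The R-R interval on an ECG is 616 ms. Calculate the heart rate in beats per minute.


HR = 60 / RR_interval(s)
RR = 616 ms = 0.616 s
HR = 60 / 0.616 = 97.4 bpm


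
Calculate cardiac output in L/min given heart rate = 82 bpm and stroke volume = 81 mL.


CO = HR * SV
CO = 82 * 81 / 1000
CO = 6.642 L/min


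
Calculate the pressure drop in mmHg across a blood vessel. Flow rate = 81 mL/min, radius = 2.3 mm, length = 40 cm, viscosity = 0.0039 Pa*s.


dP = 8*mu*L*Q / (pi*r^4)
Q = 81 mL/min = 1.35e-06 m^3/s
dP = 191.64 Pa = 191.64 / 133.322 mmHg = 1.437 mmHg


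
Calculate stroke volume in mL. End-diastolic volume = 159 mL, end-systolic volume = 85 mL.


SV = EDV - ESV
SV = 159 - 85
SV = 74 mL


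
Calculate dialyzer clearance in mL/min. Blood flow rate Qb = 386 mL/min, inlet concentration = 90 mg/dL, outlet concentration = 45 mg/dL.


K = Qb * (Cb_in - Cb_out) / Cb_in
K = 386 * (90 - 45) / 90
K = 193 mL/min


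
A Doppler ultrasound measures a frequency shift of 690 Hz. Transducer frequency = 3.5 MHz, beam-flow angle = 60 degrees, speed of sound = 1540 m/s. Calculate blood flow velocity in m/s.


v = fd * c / (2 * f0 * cos(theta))
v = 690 * 1540 / (2 * 3.5000e+06 * cos(60))
v = 0.3036 m/s


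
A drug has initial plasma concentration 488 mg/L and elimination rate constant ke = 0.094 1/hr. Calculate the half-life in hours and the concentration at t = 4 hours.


t_half = ln(2) / ke = 0.693147 / 0.094 = 7.374 hr
C(t) = C0 * exp(-ke*t) = 488 * exp(-0.094*4)
C(4) = 335.1 mg/L


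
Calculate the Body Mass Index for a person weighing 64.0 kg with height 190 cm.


BMI = weight / height^2
height = 190 cm = 1.9 m
BMI = 64.0 / 1.9^2
BMI = 17.73 kg/m^2


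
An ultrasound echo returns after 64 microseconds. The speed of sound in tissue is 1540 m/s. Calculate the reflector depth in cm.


depth = c * t / 2
t = 64 us = 6.4000e-05 s
depth = 1540 * 6.4000e-05 / 2
depth = 0.04928 m = 4.928 cm


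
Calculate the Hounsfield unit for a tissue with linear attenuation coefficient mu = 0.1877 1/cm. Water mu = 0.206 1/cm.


HU = ((mu_tissue - mu_water) / mu_water) * 1000
HU = ((0.1877 - 0.206) / 0.206) * 1000
HU = -88.83


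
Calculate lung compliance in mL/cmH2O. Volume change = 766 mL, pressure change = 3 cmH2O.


C = dV / dP
C = 766 / 3
C = 255.3 mL/cmH2O


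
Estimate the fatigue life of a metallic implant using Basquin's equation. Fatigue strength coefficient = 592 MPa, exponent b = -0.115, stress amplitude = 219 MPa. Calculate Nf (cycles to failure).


sigma_a = sigma_f' * (2Nf)^b
2Nf = (sigma_a/sigma_f')^(1/b)
2Nf = (219/592)^(1/-0.115)
2Nf = 5694.5226
Nf = 2847


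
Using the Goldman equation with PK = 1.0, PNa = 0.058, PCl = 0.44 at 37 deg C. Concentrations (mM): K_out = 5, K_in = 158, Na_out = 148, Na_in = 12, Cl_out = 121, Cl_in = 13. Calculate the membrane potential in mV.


Vm = (RT/F)*ln((PK*Ko + PNa*Nao + PCl*Cli)/(PK*Ki + PNa*Nai + PCl*Clo))
Numer = 19.304, Denom = 211.936
Vm = -64.03 mV


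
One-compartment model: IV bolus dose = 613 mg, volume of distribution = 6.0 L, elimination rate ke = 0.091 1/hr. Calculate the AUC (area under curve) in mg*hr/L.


C0 = Dose/Vd = 613/6.0 = 102.167 mg/L
AUC = C0/ke = 102.167/0.091
AUC = 1123 mg*hr/L


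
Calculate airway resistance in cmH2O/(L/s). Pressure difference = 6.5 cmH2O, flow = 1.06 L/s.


R = dP / flow
R = 6.5 / 1.06
R = 6.132 cmH2O/(L/s)


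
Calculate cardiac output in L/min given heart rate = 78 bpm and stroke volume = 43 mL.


CO = HR * SV
CO = 78 * 43 / 1000
CO = 3.354 L/min


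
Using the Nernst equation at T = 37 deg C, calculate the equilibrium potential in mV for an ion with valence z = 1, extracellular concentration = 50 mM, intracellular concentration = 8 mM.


E = (RT/(zF)) * ln(C_out/C_in)
T = 37 + 273.15 = 310.15 K
E = (8.314 * 310.15 / (1 * 96485)) * ln(50/8)
E = 48.98 mV


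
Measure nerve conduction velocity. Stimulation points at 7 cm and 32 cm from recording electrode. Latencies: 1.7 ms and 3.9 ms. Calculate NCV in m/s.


Distance = (32 - 7) / 100 = 0.25 m
dt = (3.9 - 1.7) / 1000 = 0.0022 s
NCV = dist / dt = 113.6 m/s


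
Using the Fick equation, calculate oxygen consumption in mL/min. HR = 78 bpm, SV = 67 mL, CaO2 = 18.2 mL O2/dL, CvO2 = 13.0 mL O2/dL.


CO = HR*SV = 78*67/1000 = 5.226 L/min
a-v O2 diff = 18.2 - 13.0 = 5.2 mL/dL
VO2 = CO * (CaO2-CvO2) * 10 dL/L
VO2 = 5.226 * 5.2 * 10
VO2 = 271.8 mL/min


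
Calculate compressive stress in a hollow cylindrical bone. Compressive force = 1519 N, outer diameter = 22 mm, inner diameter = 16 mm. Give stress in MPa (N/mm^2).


A = pi*(r_o^2 - r_i^2)
r_o = 11 mm, r_i = 8 mm
A = 179.071 mm^2
sigma = F/A = 1519 / 179.071
sigma = 8.483 MPa


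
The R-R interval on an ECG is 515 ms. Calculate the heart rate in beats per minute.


HR = 60 / RR_interval(s)
RR = 515 ms = 0.515 s
HR = 60 / 0.515 = 116.5 bpm


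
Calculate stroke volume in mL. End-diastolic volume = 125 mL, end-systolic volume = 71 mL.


SV = EDV - ESV
SV = 125 - 71
SV = 54 mL


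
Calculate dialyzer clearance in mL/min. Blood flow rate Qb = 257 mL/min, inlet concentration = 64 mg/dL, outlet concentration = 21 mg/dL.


K = Qb * (Cb_in - Cb_out) / Cb_in
K = 257 * (64 - 21) / 64
K = 172.7 mL/min


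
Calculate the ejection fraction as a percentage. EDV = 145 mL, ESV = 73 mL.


SV = EDV - ESV = 145 - 73 = 72 mL
EF = SV/EDV * 100 = 72/145 * 100
EF = 49.66%


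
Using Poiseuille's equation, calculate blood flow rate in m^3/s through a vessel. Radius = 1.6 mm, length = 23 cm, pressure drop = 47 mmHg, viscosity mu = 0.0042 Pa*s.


Q = pi*r^4*dP / (8*mu*L)
r = 0.0016 m, L = 0.23 m
dP = 47 mmHg = 6266.134 Pa
Q = 1.6694e-05 m^3/s


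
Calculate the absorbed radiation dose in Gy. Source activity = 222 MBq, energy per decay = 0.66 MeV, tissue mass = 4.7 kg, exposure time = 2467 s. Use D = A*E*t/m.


A = 222 MBq = 2.2200e+08 Bq
E = 0.66 MeV = 1.05732e-13 J
D = A*E*t/m = 2.2200e+08*1.05732e-13*2467/4.7
D = 0.01232 Gy


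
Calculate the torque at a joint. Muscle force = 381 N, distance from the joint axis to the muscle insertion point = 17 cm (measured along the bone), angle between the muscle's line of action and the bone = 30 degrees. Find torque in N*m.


Torque = F * d * sin(theta)   (moment arm = d*sin(theta))
d = 17 cm = 0.17 m
Torque = 381 * 0.17 * sin(30)
Torque = 32.38 N*m


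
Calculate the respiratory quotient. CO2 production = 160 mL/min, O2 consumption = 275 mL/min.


RQ = VCO2 / VO2
RQ = 160 / 275
RQ = 0.5818


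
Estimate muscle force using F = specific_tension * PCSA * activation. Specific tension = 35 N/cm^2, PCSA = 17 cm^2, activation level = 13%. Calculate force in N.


F = sigma * PCSA * activation
F = 35 * 17 * 0.13
F = 77.35 N


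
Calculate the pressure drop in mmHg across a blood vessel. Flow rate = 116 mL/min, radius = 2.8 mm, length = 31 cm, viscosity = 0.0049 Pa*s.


dP = 8*mu*L*Q / (pi*r^4)
Q = 116 mL/min = 1.93333e-06 m^3/s
dP = 121.667 Pa = 121.667 / 133.322 mmHg = 0.9126 mmHg


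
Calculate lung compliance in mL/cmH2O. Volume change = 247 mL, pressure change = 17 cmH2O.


C = dV / dP
C = 247 / 17
C = 14.53 mL/cmH2O


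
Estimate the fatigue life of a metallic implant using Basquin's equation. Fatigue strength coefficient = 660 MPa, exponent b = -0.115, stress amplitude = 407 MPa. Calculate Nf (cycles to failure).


sigma_a = sigma_f' * (2Nf)^b
2Nf = (sigma_a/sigma_f')^(1/b)
2Nf = (407/660)^(1/-0.115)
2Nf = 66.934197
Nf = 33.47


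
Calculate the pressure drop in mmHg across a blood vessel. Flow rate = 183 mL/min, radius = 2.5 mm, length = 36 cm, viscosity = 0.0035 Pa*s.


dP = 8*mu*L*Q / (pi*r^4)
Q = 183 mL/min = 3.05e-06 m^3/s
dP = 250.525 Pa = 250.525 / 133.322 mmHg = 1.879 mmHg


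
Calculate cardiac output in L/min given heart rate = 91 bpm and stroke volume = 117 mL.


CO = HR * SV
CO = 91 * 117 / 1000
CO = 10.65 L/min


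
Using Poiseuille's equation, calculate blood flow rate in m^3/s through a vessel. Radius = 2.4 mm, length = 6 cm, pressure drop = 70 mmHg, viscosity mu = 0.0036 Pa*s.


Q = pi*r^4*dP / (8*mu*L)
r = 0.0024 m, L = 0.06 m
dP = 70 mmHg = 9332.54 Pa
Q = 5.6293e-04 m^3/s


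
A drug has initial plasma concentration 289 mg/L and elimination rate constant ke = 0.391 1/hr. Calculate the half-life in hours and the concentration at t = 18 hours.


t_half = ln(2) / ke = 0.693147 / 0.391 = 1.773 hr
C(t) = C0 * exp(-ke*t) = 289 * exp(-0.391*18)
C(18) = 0.2537 mg/L


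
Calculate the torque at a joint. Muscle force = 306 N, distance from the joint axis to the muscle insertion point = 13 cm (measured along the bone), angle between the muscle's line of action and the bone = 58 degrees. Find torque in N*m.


Torque = F * d * sin(theta)   (moment arm = d*sin(theta))
d = 13 cm = 0.13 m
Torque = 306 * 0.13 * sin(58)
Torque = 33.74 N*m


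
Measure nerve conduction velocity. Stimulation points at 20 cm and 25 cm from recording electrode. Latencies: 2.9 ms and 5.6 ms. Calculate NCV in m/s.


Distance = (25 - 20) / 100 = 0.05 m
dt = (5.6 - 2.9) / 1000 = 0.0027 s
NCV = dist / dt = 18.52 m/s


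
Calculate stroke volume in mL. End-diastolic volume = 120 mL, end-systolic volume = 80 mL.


SV = EDV - ESV
SV = 120 - 80
SV = 40 mL


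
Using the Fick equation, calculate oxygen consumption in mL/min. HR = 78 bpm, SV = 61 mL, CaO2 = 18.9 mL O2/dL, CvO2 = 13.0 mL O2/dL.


CO = HR*SV = 78*61/1000 = 4.758 L/min
a-v O2 diff = 18.9 - 13.0 = 5.9 mL/dL
VO2 = CO * (CaO2-CvO2) * 10 dL/L
VO2 = 4.758 * 5.9 * 10
VO2 = 280.7 mL/min


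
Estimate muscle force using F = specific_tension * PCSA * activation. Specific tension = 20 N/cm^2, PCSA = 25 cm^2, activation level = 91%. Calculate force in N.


F = sigma * PCSA * activation
F = 20 * 25 * 0.91
F = 455 N


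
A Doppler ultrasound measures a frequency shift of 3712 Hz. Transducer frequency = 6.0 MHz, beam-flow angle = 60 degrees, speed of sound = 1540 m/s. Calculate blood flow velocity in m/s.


v = fd * c / (2 * f0 * cos(theta))
v = 3712 * 1540 / (2 * 6.0000e+06 * cos(60))
v = 0.9527 m/s


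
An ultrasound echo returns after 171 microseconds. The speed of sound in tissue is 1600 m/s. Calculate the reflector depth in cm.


depth = c * t / 2
t = 171 us = 1.7100e-04 s
depth = 1600 * 1.7100e-04 / 2
depth = 0.1368 m = 13.68 cm


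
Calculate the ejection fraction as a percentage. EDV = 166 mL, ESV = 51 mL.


SV = EDV - ESV = 166 - 51 = 115 mL
EF = SV/EDV * 100 = 115/166 * 100
EF = 69.28%


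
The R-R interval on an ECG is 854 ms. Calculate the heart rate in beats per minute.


HR = 60 / RR_interval(s)
RR = 854 ms = 0.854 s
HR = 60 / 0.854 = 70.26 bpm


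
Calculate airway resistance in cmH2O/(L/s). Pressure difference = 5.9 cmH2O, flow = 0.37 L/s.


R = dP / flow
R = 5.9 / 0.37
R = 15.95 cmH2O/(L/s)


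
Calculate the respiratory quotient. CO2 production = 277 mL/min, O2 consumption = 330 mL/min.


RQ = VCO2 / VO2
RQ = 277 / 330
RQ = 0.8394


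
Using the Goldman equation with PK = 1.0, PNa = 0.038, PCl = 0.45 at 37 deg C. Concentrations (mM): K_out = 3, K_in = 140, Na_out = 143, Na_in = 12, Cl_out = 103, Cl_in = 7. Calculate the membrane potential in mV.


Vm = (RT/F)*ln((PK*Ko + PNa*Nao + PCl*Cli)/(PK*Ki + PNa*Nai + PCl*Clo))
Numer = 11.584, Denom = 186.806
Vm = -74.31 mV


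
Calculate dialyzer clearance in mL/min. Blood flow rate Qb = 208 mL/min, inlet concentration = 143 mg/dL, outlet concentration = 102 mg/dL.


K = Qb * (Cb_in - Cb_out) / Cb_in
K = 208 * (143 - 102) / 143
K = 59.64 mL/min


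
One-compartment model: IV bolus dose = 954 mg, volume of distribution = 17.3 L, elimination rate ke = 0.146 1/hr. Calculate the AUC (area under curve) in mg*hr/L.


C0 = Dose/Vd = 954/17.3 = 55.1445 mg/L
AUC = C0/ke = 55.1445/0.146
AUC = 377.7 mg*hr/L


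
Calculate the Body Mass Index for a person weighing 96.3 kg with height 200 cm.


BMI = weight / height^2
height = 200 cm = 2 m
BMI = 96.3 / 2^2
BMI = 24.07 kg/m^2


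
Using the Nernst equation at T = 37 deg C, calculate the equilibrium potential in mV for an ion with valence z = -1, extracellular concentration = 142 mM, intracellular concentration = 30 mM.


E = (RT/(zF)) * ln(C_out/C_in)
T = 37 + 273.15 = 310.15 K
E = (8.314 * 310.15 / (-1 * 96485)) * ln(142/30)
E = -41.55 mV


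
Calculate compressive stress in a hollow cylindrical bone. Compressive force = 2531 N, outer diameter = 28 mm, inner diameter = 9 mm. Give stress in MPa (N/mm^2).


A = pi*(r_o^2 - r_i^2)
r_o = 14 mm, r_i = 4.5 mm
A = 552.135 mm^2
sigma = F/A = 2531 / 552.135
sigma = 4.584 MPa


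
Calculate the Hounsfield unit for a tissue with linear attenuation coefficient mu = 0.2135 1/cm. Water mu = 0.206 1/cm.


HU = ((mu_tissue - mu_water) / mu_water) * 1000
HU = ((0.2135 - 0.206) / 0.206) * 1000
HU = 36.41


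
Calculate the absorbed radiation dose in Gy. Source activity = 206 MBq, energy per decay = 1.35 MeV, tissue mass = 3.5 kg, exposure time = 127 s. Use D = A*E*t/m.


A = 206 MBq = 2.0600e+08 Bq
E = 1.35 MeV = 2.1627e-13 J
D = A*E*t/m = 2.0600e+08*2.1627e-13*127/3.5
D = 0.001617 Gy


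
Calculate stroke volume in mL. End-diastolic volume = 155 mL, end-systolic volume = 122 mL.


SV = EDV - ESV
SV = 155 - 122
SV = 33 mL


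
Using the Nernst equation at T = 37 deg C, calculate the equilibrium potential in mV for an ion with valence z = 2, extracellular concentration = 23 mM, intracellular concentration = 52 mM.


E = (RT/(zF)) * ln(C_out/C_in)
T = 37 + 273.15 = 310.15 K
E = (8.314 * 310.15 / (2 * 96485)) * ln(23/52)
E = -10.9 mV


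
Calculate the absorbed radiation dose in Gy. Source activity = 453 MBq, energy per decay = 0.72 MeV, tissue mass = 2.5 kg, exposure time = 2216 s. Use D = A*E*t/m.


A = 453 MBq = 4.5300e+08 Bq
E = 0.72 MeV = 1.15344e-13 J
D = A*E*t/m = 4.5300e+08*1.15344e-13*2216/2.5
D = 0.04632 Gy


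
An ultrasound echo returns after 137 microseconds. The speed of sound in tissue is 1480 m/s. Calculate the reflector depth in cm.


depth = c * t / 2
t = 137 us = 1.3700e-04 s
depth = 1480 * 1.3700e-04 / 2
depth = 0.10138 m = 10.138 cm


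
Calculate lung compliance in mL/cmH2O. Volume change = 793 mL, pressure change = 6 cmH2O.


C = dV / dP
C = 793 / 6
C = 132.2 mL/cmH2O


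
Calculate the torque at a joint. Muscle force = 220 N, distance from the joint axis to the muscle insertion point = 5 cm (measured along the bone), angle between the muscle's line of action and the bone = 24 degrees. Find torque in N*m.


Torque = F * d * sin(theta)   (moment arm = d*sin(theta))
d = 5 cm = 0.05 m
Torque = 220 * 0.05 * sin(24)
Torque = 4.474 N*m
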